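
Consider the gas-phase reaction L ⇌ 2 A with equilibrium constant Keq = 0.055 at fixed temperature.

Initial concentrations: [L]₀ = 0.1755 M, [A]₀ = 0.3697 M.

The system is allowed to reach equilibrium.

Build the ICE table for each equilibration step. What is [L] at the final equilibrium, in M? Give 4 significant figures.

Q₀ = 0.7788 vs Keq = 0.055 ⇒ Q>K, reverse
Step 1:
                    L           A
  I            0.1755      0.3697
  C             0.121      -0.242
  E            0.2965      0.1277
  solve Keq expr → x = -0.121; check Q = 0.055

[L]_eq = 0.2965 M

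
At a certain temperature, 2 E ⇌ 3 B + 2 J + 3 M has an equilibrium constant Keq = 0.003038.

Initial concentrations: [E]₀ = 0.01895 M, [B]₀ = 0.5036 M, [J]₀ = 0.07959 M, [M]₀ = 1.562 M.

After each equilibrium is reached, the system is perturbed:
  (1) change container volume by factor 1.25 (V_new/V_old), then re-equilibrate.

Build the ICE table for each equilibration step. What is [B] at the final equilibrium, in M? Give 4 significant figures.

[B]_eq = 0.3294 M

Q₀ = 8.586 vs Keq = 0.003038 ⇒ Q>K, reverse
Step 1:
                  E         B         J         M
  Initial   0.01895    0.5036   0.07959     1.562
  Change    0.06876   -0.1031  -0.06876   -0.1031
  Equil     0.08771    0.4005   0.01083     1.459
  solve Keq expr → x = -0.03438; check Q = 0.003038
Then change container volume by factor 1.25 (V_new/V_old).
Step 2:
                  E         B         J         M
  Initial   0.07017    0.3204  0.008662     1.167
  Change  -0.006007   0.00901  0.006007   0.00901
  Equil     0.06416    0.3294   0.01467     1.176
  solve Keq expr → x = 0.003003; check Q = 0.003038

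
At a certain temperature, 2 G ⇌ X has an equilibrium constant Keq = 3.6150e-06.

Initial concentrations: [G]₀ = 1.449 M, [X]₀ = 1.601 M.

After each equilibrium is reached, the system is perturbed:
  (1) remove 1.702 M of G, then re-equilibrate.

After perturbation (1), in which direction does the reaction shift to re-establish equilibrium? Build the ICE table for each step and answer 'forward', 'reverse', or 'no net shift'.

Q₀ = 0.7625 vs Keq = 3.6150e-06 ⇒ Q>K, reverse
Step 1:
                    G           X
  I             1.449       1.601
  C             3.202      -1.601
  E             4.651  7.8194e-05
  solve Keq expr → x = -1.601; check Q = 3.6150e-06
Then remove 1.702 M of G.
Step 2:
                    G           X
  I             2.949  7.8194e-05
  C        9.3514e-05 -4.6757e-05
  E             2.949  3.1437e-05
  solve Keq expr → x = -4.6757e-05; check Q = 3.6150e-06

Direction: reverse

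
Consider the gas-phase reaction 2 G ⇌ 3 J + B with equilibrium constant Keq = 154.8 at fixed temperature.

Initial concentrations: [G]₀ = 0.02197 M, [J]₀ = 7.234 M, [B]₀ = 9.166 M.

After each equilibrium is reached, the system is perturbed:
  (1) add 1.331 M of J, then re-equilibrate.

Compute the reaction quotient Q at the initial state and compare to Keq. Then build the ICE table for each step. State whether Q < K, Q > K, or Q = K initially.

Q₀ = 7.1888e+06 vs Keq = 154.8 ⇒ Q>K, reverse
Step 1:
                   G          J          B
  init       0.02197      7.234      9.166
  Δ             1.99     -2.985    -0.9951
  eq           2.012      4.249      8.171
  solve Keq expr → x = -0.9951; check Q = 154.8
Then add 1.331 M of J.
Step 2:
                   G          J          B
  init         2.012       5.58      8.171
  Δ           0.4495    -0.6743    -0.2248
  eq           2.462      4.906      7.946
  solve Keq expr → x = -0.2248; check Q = 154.8

Q₀ = 7.1888e+06; Q > K (proceeds reverse)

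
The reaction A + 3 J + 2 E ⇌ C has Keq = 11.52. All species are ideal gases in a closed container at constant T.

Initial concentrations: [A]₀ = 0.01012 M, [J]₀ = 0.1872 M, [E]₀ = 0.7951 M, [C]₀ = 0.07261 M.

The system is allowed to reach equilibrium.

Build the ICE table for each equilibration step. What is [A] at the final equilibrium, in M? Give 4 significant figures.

Q₀ = 1730 vs Keq = 11.52 ⇒ Q>K, reverse
Step 1:
                   A          J          E          C
  I          0.01012     0.1872     0.7951    0.07261
  C          0.05066      0.152     0.1013   -0.05066
  E          0.06078     0.3392     0.8964    0.02195
  solve Keq expr → x = -0.05066; check Q = 11.52

[A]_eq = 0.06078 M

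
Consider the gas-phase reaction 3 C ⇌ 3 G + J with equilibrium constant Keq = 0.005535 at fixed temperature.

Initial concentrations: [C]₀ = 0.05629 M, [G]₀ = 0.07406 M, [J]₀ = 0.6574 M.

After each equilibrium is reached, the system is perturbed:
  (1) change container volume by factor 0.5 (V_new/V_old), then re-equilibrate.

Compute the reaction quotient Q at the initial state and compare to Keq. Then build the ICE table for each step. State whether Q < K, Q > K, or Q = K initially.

Q₀ = 1.497 vs Keq = 0.005535 ⇒ Q>K, reverse
Step 1:
                    C           G           J
  Initial     0.05629     0.07406      0.6574
  Change      0.05186    -0.05186    -0.01729
  Equil        0.1082      0.0222      0.6401
  solve Keq expr → x = -0.01729; check Q = 0.005535
Then change container volume by factor 0.5 (V_new/V_old).
Step 2:
                    C           G           J
  Initial      0.2163      0.0444        1.28
  Change     0.007855   -0.007855   -0.002618
  Equil        0.2242     0.03654       1.278
  solve Keq expr → x = -0.002618; check Q = 0.005535

Q₀ = 1.497; Q > K (proceeds reverse)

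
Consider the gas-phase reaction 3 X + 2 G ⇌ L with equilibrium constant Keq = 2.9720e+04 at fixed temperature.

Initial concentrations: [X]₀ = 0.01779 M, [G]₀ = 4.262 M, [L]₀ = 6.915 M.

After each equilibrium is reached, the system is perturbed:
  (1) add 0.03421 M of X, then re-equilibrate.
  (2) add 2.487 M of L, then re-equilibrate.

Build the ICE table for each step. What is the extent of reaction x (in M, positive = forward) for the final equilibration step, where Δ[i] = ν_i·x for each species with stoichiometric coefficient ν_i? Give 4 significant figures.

x = -8.4035e-04 M

Q₀ = 6.7614e+04 vs Keq = 2.9720e+04 ⇒ Q>K, reverse
Step 1:
                    X           G           L
  I           0.01779       4.262       6.915
  C          0.005592    0.003728   -0.001864
  E           0.02338       4.266       6.913
  solve Keq expr → x = -0.001864; check Q = 2.9720e+04
Then add 0.03421 M of X.
Step 2:
                    X           G           L
  I           0.05759       4.266       6.913
  C          -0.03411    -0.02274     0.01137
  E           0.02348       4.243       6.925
  solve Keq expr → x = 0.01137; check Q = 2.9720e+04
Then add 2.487 M of L.
Step 3:
                    X           G           L
  I           0.02348       4.243       9.412
  C          0.002521    0.001681 -8.4035e-04
  E             0.026       4.245       9.411
  solve Keq expr → x = -8.4035e-04; check Q = 2.9720e+04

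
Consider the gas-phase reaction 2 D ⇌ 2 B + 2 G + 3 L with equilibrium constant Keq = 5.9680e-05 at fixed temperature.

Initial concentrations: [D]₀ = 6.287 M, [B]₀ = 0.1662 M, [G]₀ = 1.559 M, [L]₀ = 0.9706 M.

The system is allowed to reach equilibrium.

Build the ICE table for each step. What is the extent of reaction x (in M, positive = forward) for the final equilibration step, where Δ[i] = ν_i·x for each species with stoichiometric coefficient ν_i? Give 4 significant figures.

x = -0.05884 M

Q₀ = 0.001553 vs Keq = 5.9680e-05 ⇒ Q>K, reverse
Step 1:
                    D           B           G           L
  I             6.287      0.1662       1.559      0.9706
  C            0.1177     -0.1177     -0.1177     -0.1765
  E             6.405     0.04851       1.441      0.7941
  solve Keq expr → x = -0.05884; check Q = 5.9680e-05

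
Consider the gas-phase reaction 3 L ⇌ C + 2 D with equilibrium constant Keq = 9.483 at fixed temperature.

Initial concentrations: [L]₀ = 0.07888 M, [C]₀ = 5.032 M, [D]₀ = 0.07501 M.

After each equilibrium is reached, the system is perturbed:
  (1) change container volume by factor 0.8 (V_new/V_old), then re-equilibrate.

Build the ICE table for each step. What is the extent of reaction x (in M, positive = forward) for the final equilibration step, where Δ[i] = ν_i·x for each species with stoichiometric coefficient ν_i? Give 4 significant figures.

x = 0 M

Q₀ = 57.69 vs Keq = 9.483 ⇒ Q>K, reverse
Step 1:
                   L          C          D
  init       0.07888      5.032    0.07501
  Δ          0.03416   -0.01139   -0.02278
  eq           0.113      5.021    0.05223
  solve Keq expr → x = -0.01139; check Q = 9.483
Then change container volume by factor 0.8 (V_new/V_old).
Step 2:
                   L          C          D
  init        0.1413      6.276    0.06529
  Δ                0          0          0
  eq          0.1413      6.276    0.06529
  solve Keq expr → x = 0; check Q = 9.483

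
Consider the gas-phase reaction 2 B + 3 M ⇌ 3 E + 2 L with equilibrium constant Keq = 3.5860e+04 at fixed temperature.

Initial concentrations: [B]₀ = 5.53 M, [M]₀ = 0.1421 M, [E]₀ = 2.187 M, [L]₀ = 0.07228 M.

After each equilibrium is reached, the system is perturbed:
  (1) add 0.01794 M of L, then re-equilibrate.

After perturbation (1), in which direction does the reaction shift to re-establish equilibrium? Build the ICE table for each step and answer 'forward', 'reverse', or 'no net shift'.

Q₀ = 0.6228 vs Keq = 3.5860e+04 ⇒ Q<K, forward
Step 1:
                    B           M           E           L
  I              5.53      0.1421       2.187     0.07228
  C          -0.09021     -0.1353      0.1353     0.09021
  E              5.44     0.00678       2.322      0.1625
  solve Keq expr → x = 0.04511; check Q = 3.5860e+04
Then add 0.01794 M of L.
Step 2:
                    B           M           E           L
  I              5.44     0.00678       2.322      0.1804
  C        3.1992e-04  4.7988e-04 -4.7988e-04 -3.1992e-04
  E              5.44     0.00726       2.322      0.1801
  solve Keq expr → x = -1.5996e-04; check Q = 3.5860e+04

Direction: reverse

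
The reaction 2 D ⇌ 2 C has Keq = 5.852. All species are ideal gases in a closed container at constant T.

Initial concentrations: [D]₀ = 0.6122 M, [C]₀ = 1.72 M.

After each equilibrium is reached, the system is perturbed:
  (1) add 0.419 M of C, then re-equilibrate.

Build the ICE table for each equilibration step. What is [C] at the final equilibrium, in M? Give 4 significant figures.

[C]_eq = 1.947 M

Q₀ = 7.894 vs Keq = 5.852 ⇒ Q>K, reverse
Step 1:
                  D         C
  init       0.6122      1.72
  Δ         0.06991  -0.06991
  eq         0.6821      1.65
  solve Keq expr → x = -0.03496; check Q = 5.852
Then add 0.419 M of C.
Step 2:
                  D         C
  init       0.6821     2.069
  Δ          0.1225   -0.1225
  eq         0.8047     1.947
  solve Keq expr → x = -0.06127; check Q = 5.852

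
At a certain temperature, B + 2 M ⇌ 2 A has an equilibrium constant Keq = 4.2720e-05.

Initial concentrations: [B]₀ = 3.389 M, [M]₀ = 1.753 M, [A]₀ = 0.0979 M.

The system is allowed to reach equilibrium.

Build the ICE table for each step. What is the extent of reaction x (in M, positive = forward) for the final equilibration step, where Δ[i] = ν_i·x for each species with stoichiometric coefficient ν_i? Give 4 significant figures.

x = -0.03789 M

Q₀ = 9.2030e-04 vs Keq = 4.2720e-05 ⇒ Q>K, reverse
Step 1:
                   B          M          A
  init         3.389      1.753     0.0979
  Δ          0.03789    0.07577   -0.07577
  eq           3.427      1.829    0.02213
  solve Keq expr → x = -0.03789; check Q = 4.2720e-05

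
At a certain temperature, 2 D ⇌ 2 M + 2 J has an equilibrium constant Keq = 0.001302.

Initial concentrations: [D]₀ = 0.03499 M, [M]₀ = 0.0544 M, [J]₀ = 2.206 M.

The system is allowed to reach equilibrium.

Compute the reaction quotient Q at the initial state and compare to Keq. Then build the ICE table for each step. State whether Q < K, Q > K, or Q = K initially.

Q₀ = 11.76; Q > K (proceeds reverse)

Q₀ = 11.76 vs Keq = 0.001302 ⇒ Q>K, reverse
Step 1:
                   D          M          J
  init       0.03499     0.0544      2.206
  Δ          0.05293   -0.05293   -0.05293
  eq         0.08792   0.001473      2.153
  solve Keq expr → x = -0.02646; check Q = 0.001302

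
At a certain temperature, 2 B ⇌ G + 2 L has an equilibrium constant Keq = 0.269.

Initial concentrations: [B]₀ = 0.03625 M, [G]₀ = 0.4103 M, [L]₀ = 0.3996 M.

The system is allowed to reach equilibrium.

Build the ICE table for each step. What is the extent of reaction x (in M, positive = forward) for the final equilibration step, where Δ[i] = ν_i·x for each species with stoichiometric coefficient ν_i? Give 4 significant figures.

x = -0.09515 M

Q₀ = 49.86 vs Keq = 0.269 ⇒ Q>K, reverse
Step 1:
                    B           G           L
  init        0.03625      0.4103      0.3996
  Δ            0.1903    -0.09515     -0.1903
  eq           0.2265      0.3152      0.2093
  solve Keq expr → x = -0.09515; check Q = 0.269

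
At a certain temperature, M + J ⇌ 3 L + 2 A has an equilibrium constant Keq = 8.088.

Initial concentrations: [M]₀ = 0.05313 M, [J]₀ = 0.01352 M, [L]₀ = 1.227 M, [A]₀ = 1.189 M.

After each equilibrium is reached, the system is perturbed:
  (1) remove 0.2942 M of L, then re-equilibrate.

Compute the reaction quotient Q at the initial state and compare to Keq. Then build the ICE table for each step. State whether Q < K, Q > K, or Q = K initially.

Q₀ = 3636 vs Keq = 8.088 ⇒ Q>K, reverse
Step 1:
                   M          J          L          A
  Initial    0.05313    0.01352      1.227      1.189
  Change      0.1619     0.1619    -0.4856    -0.3238
  Equil        0.215     0.1754     0.7414     0.8652
  solve Keq expr → x = -0.1619; check Q = 8.088
Then remove 0.2942 M of L.
Step 2:
                   M          J          L          A
  Initial      0.215     0.1754     0.4472     0.8652
  Change    -0.04488   -0.04488     0.1346    0.08976
  Equil       0.1701     0.1305     0.5818      0.955
  solve Keq expr → x = 0.04488; check Q = 8.088

Q₀ = 3636; Q > K (proceeds reverse)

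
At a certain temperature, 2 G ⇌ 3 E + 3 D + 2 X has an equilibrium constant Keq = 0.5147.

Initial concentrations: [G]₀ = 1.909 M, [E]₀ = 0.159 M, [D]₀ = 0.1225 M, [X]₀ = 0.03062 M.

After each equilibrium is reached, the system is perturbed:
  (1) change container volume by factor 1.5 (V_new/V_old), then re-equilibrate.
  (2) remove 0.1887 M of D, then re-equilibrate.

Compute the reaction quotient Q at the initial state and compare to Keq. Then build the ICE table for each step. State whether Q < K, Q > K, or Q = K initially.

Q₀ = 1.9011e-09 vs Keq = 0.5147 ⇒ Q<K, forward
Step 1:
                    G           E           D           X
  I             1.909       0.159      0.1225     0.03062
  C           -0.6429      0.9643      0.9643      0.6429
  E             1.266       1.123       1.087      0.6735
  solve Keq expr → x = 0.3214; check Q = 0.5147
Then change container volume by factor 1.5 (V_new/V_old).
Step 2:
                    G           E           D           X
  I            0.8441      0.7489      0.7245       0.449
  C           -0.1414      0.2121      0.2121      0.1414
  E            0.7027       0.961      0.9366      0.5904
  solve Keq expr → x = 0.0707; check Q = 0.5147
Then remove 0.1887 M of D.
Step 3:
                    G           E           D           X
  I            0.7027       0.961      0.7479      0.5904
  C          -0.04083     0.06125     0.06125     0.04083
  E            0.6619       1.022      0.8092      0.6312
  solve Keq expr → x = 0.02042; check Q = 0.5147

Q₀ = 1.9011e-09; Q < K (proceeds forward)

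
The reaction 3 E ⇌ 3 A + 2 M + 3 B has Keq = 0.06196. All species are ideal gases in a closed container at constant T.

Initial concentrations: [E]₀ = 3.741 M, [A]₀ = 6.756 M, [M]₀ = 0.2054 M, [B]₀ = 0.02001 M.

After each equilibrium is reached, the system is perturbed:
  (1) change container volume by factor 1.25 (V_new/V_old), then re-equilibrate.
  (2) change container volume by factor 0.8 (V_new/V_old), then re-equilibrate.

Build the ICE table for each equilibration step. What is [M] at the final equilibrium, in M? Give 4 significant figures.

[M]_eq = 0.4195 M

Q₀ = 1.9909e-06 vs Keq = 0.06196 ⇒ Q<K, forward
Step 1:
                   E          A          M          B
  init         3.741      6.756     0.2054    0.02001
  Δ          -0.3212     0.3212     0.2141     0.3212
  eq            3.42      7.077     0.4195     0.3412
  solve Keq expr → x = 0.1071; check Q = 0.06196
Then change container volume by factor 1.25 (V_new/V_old).
Step 2:
                   E          A          M          B
  init         2.736      5.662     0.3356      0.273
  Δ         -0.07404    0.07404    0.04936    0.07404
  eq           2.662      5.736      0.385      0.347
  solve Keq expr → x = 0.02468; check Q = 0.06196
Then change container volume by factor 0.8 (V_new/V_old).
Step 3:
                   E          A          M          B
  init         3.327       7.17     0.4812     0.4337
  Δ          0.09255   -0.09255    -0.0617   -0.09255
  eq            3.42      7.077     0.4195     0.3412
  solve Keq expr → x = -0.03085; check Q = 0.06196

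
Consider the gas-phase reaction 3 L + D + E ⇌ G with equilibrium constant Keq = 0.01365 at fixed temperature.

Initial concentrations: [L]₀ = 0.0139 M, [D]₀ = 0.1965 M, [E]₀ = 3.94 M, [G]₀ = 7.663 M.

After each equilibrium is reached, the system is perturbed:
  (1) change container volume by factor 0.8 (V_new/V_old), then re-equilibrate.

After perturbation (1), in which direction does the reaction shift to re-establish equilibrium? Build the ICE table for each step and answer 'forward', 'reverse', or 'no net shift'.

Direction: forward

Q₀ = 3.6855e+06 vs Keq = 0.01365 ⇒ Q>K, reverse
Step 1:
                    L           D           E           G
  Initial      0.0139      0.1965        3.94       7.663
  Change        3.892       1.297       1.297      -1.297
  Equil         3.906       1.494       5.237       6.366
  solve Keq expr → x = -1.297; check Q = 0.01365
Then change container volume by factor 0.8 (V_new/V_old).
Step 2:
                    L           D           E           G
  Initial       4.883       1.867       6.547       7.957
  Change       -0.921      -0.307      -0.307       0.307
  Equil         3.962        1.56        6.24       8.264
  solve Keq expr → x = 0.307; check Q = 0.01365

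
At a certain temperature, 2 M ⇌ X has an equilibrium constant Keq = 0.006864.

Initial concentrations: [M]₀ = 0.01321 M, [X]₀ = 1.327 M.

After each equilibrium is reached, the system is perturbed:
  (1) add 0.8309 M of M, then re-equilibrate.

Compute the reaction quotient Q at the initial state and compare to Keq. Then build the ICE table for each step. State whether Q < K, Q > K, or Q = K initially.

Q₀ = 7604; Q > K (proceeds reverse)

Q₀ = 7604 vs Keq = 0.006864 ⇒ Q>K, reverse
Step 1:
                  M         X
  I         0.01321     1.327
  C           2.563    -1.281
  E           2.576   0.04555
  solve Keq expr → x = -1.281; check Q = 0.006864
Then add 0.8309 M of M.
Step 2:
                  M         X
  I           3.407   0.04555
  C        -0.06246   0.03123
  E           3.345   0.07678
  solve Keq expr → x = 0.03123; check Q = 0.006864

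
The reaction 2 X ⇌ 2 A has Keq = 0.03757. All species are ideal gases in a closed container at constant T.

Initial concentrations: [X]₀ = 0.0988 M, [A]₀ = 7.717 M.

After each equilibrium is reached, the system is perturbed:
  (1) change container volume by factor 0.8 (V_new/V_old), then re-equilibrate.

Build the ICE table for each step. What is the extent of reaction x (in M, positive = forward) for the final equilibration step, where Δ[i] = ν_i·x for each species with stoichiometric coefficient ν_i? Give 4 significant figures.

Q₀ = 6101 vs Keq = 0.03757 ⇒ Q>K, reverse
Step 1:
                   X          A
  Initial     0.0988      7.717
  Change       6.448     -6.448
  Equil        6.547      1.269
  solve Keq expr → x = -3.224; check Q = 0.03757
Then change container volume by factor 0.8 (V_new/V_old).
Step 2:
                   X          A
  Initial      8.184      1.586
  Change           0          0
  Equil        8.184      1.586
  solve Keq expr → x = 0; check Q = 0.03757

x = 0 M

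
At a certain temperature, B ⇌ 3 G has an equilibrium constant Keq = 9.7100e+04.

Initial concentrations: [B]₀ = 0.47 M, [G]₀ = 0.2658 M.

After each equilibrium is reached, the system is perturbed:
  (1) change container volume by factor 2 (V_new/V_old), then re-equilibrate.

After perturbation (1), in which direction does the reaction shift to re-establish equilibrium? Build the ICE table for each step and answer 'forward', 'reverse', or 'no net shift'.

Q₀ = 0.03995 vs Keq = 9.7100e+04 ⇒ Q<K, forward
Step 1:
                    B           G
  I              0.47      0.2658
  C             -0.47        1.41
  E        4.8455e-05       1.676
  solve Keq expr → x = 0.47; check Q = 9.7100e+04
Then change container volume by factor 2 (V_new/V_old).
Step 2:
                    B           G
  I        2.4227e-05      0.8378
  C       -1.8169e-05  5.4508e-05
  E        6.0580e-06      0.8379
  solve Keq expr → x = 1.8169e-05; check Q = 9.7100e+04

Direction: forward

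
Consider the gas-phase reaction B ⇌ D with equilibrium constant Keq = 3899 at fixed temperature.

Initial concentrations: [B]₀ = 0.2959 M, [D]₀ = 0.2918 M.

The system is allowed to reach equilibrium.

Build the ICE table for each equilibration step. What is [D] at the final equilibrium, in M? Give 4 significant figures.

Q₀ = 0.9861 vs Keq = 3899 ⇒ Q<K, forward
Step 1:
                    B           D
  I            0.2959      0.2918
  C           -0.2957      0.2957
  E        1.5069e-04      0.5875
  solve Keq expr → x = 0.2957; check Q = 3899

[D]_eq = 0.5875 M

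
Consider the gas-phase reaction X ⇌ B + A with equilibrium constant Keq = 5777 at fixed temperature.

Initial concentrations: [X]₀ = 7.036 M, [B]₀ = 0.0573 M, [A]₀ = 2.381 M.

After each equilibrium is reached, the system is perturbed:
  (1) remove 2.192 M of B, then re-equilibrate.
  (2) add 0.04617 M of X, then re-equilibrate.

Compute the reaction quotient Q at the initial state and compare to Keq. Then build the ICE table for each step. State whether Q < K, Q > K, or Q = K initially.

Q₀ = 0.01939; Q < K (proceeds forward)

Q₀ = 0.01939 vs Keq = 5777 ⇒ Q<K, forward
Step 1:
                  X         B         A
  Initial     7.036    0.0573     2.381
  Change     -7.024     7.024     7.024
  Equil     0.01153     7.082     9.405
  solve Keq expr → x = 7.024; check Q = 5777
Then remove 2.192 M of B.
Step 2:
                  X         B         A
  Initial   0.01153      4.89     9.405
  Change   -0.00356   0.00356   0.00356
  Equil     0.00797     4.893     9.409
  solve Keq expr → x = 0.00356; check Q = 5777
Then add 0.04617 M of X.
Step 3:
                  X         B         A
  Initial   0.05414     4.893     9.409
  Change   -0.04606   0.04606   0.04606
  Equil    0.008084     4.939     9.455
  solve Keq expr → x = 0.04606; check Q = 5777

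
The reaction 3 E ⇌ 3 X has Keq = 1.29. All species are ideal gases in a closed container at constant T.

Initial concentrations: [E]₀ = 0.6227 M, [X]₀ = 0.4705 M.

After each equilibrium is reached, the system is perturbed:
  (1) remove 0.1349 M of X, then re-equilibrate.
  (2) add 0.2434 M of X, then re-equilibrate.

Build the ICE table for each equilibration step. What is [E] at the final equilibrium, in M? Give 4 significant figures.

[E]_eq = 0.5754 M

Q₀ = 0.4314 vs Keq = 1.29 ⇒ Q<K, forward
Step 1:
                    E           X
  Initial      0.6227      0.4705
  Change     -0.09928     0.09928
  Equil        0.5234      0.5698
  solve Keq expr → x = 0.03309; check Q = 1.29
Then remove 0.1349 M of X.
Step 2:
                    E           X
  Initial      0.5234      0.4349
  Change     -0.06459     0.06459
  Equil        0.4588      0.4995
  solve Keq expr → x = 0.02153; check Q = 1.29
Then add 0.2434 M of X.
Step 3:
                    E           X
  Initial      0.4588      0.7429
  Change       0.1165     -0.1165
  Equil        0.5754      0.6263
  solve Keq expr → x = -0.03885; check Q = 1.29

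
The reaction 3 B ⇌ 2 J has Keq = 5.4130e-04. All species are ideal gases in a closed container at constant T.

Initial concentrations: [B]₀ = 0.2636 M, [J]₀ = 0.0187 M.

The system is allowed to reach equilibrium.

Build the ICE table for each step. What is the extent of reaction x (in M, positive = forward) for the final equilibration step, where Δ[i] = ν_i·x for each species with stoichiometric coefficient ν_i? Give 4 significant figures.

x = -0.007568 M

Q₀ = 0.01909 vs Keq = 5.4130e-04 ⇒ Q>K, reverse
Step 1:
                    B           J
  Initial      0.2636      0.0187
  Change       0.0227    -0.01514
  Equil        0.2863    0.003564
  solve Keq expr → x = -0.007568; check Q = 5.4130e-04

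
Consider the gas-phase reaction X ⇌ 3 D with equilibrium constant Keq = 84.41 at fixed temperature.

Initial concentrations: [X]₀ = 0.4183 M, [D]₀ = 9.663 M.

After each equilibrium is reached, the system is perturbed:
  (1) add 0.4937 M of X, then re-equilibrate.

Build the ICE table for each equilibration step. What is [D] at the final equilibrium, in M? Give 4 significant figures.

[D]_eq = 5.726 M

Q₀ = 2157 vs Keq = 84.41 ⇒ Q>K, reverse
Step 1:
                    X           D
  I            0.4183       9.663
  C             1.427      -4.282
  E             1.846       5.381
  solve Keq expr → x = -1.427; check Q = 84.41
Then add 0.4937 M of X.
Step 2:
                    X           D
  I             2.339       5.381
  C           -0.1151      0.3453
  E             2.224       5.726
  solve Keq expr → x = 0.1151; check Q = 84.41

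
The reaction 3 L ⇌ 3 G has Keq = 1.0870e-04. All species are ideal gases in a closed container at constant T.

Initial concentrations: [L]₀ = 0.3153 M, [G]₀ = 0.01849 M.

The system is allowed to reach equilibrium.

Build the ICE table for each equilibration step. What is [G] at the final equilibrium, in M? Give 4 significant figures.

[G]_eq = 0.0152 M

Q₀ = 2.0167e-04 vs Keq = 1.0870e-04 ⇒ Q>K, reverse
Step 1:
                   L          G
  init        0.3153    0.01849
  Δ         0.003286  -0.003286
  eq          0.3186     0.0152
  solve Keq expr → x = -0.001095; check Q = 1.0870e-04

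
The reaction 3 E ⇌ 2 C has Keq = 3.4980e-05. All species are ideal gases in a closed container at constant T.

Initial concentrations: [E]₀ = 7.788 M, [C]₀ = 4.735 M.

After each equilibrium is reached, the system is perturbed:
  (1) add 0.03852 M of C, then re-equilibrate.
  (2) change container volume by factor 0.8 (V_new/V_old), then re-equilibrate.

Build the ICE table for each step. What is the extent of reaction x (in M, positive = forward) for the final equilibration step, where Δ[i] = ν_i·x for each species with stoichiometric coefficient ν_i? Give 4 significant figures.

x = 0.02271 M

Q₀ = 0.04746 vs Keq = 3.4980e-05 ⇒ Q>K, reverse
Step 1:
                  E         C
  Initial     7.788     4.735
  Change      6.617    -4.412
  Equil       14.41    0.3234
  solve Keq expr → x = -2.206; check Q = 3.4980e-05
Then add 0.03852 M of C.
Step 2:
                  E         C
  Initial     14.41    0.3619
  Change      0.055  -0.03667
  Equil       14.46    0.3252
  solve Keq expr → x = -0.01833; check Q = 3.4980e-05
Then change container volume by factor 0.8 (V_new/V_old).
Step 3:
                  E         C
  Initial     18.08    0.4065
  Change   -0.06813   0.04542
  Equil       18.01    0.4519
  solve Keq expr → x = 0.02271; check Q = 3.4980e-05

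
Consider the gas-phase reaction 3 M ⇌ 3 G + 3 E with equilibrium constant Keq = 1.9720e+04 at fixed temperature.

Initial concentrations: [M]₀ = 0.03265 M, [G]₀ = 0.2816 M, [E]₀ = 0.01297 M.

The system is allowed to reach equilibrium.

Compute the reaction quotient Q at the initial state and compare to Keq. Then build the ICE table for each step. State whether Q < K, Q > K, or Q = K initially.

Q₀ = 0.0014; Q < K (proceeds forward)

Q₀ = 0.0014 vs Keq = 1.9720e+04 ⇒ Q<K, forward
Step 1:
                   M          G          E
  I          0.03265     0.2816    0.01297
  C         -0.03213    0.03213    0.03213
  E       5.2367e-04     0.3137     0.0451
  solve Keq expr → x = 0.01071; check Q = 1.9720e+04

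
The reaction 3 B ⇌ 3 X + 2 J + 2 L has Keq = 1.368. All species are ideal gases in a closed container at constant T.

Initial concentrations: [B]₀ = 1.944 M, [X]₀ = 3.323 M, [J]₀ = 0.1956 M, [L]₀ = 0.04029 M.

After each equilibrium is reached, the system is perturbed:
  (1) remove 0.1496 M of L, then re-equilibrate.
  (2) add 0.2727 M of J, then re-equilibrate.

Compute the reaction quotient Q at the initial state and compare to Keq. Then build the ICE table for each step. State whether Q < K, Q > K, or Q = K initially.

Q₀ = 3.1019e-04 vs Keq = 1.368 ⇒ Q<K, forward
Step 1:
                   B          X          J          L
  init         1.944      3.323     0.1956    0.04029
  Δ          -0.5732     0.5732     0.3822     0.3822
  eq           1.371      3.896     0.5778     0.4224
  solve Keq expr → x = 0.1911; check Q = 1.368
Then remove 0.1496 M of L.
Step 2:
                   B          X          J          L
  init         1.371      3.896     0.5778     0.2728
  Δ         -0.09075    0.09075     0.0605     0.0605
  eq            1.28      3.987     0.6383     0.3333
  solve Keq expr → x = 0.03025; check Q = 1.368
Then add 0.2727 M of J.
Step 3:
                   B          X          J          L
  init          1.28      3.987      0.911     0.3333
  Δ          0.07994   -0.07994    -0.0533    -0.0533
  eq            1.36      3.907     0.8577     0.2801
  solve Keq expr → x = -0.02665; check Q = 1.368

Q₀ = 3.1019e-04; Q < K (proceeds forward)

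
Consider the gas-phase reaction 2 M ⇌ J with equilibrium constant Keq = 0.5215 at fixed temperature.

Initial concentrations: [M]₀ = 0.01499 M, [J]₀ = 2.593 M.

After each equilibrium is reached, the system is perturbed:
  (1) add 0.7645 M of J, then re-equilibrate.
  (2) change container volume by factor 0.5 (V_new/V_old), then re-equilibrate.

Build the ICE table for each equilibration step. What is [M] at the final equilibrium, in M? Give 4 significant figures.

Q₀ = 1.1540e+04 vs Keq = 0.5215 ⇒ Q>K, reverse
Step 1:
                  M         J
  I         0.01499     2.593
  C            1.79   -0.8948
  E           1.805     1.698
  solve Keq expr → x = -0.8948; check Q = 0.5215
Then add 0.7645 M of J.
Step 2:
                  M         J
  I           1.805     2.463
  C          0.3011   -0.1505
  E           2.106     2.312
  solve Keq expr → x = -0.1505; check Q = 0.5215
Then change container volume by factor 0.5 (V_new/V_old).
Step 3:
                  M         J
  I           4.211     4.624
  C          -1.066    0.5332
  E           3.145     5.158
  solve Keq expr → x = 0.5332; check Q = 0.5215

[M]_eq = 3.145 M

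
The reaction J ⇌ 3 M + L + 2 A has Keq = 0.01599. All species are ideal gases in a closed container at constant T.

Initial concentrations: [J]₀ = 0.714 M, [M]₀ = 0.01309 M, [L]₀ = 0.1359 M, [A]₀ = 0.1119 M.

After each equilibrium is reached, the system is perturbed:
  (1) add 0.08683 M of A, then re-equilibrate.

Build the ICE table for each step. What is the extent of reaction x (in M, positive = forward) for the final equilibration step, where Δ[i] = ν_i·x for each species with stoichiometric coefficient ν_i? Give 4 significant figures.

Q₀ = 5.3456e-09 vs Keq = 0.01599 ⇒ Q<K, forward
Step 1:
                    J           M           L           A
  I             0.714     0.01309      0.1359      0.1119
  C           -0.1691      0.5074      0.1691      0.3382
  E            0.5449      0.5204       0.305      0.4501
  solve Keq expr → x = 0.1691; check Q = 0.01599
Then add 0.08683 M of A.
Step 2:
                    J           M           L           A
  I            0.5449      0.5204       0.305       0.537
  C            0.0115    -0.03451     -0.0115    -0.02301
  E            0.5564      0.4859      0.2935       0.514
  solve Keq expr → x = -0.0115; check Q = 0.01599

x = -0.0115 M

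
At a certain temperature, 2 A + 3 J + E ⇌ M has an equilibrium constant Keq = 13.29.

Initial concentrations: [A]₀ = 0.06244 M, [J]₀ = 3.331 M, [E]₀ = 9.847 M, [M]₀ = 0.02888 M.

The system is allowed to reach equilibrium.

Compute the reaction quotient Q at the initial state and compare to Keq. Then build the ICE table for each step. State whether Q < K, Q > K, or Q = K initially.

Q₀ = 0.02035; Q < K (proceeds forward)

Q₀ = 0.02035 vs Keq = 13.29 ⇒ Q<K, forward
Step 1:
                   A          J          E          M
  init       0.06244      3.331      9.847    0.02888
  Δ         -0.05882   -0.08823   -0.02941    0.02941
  eq         0.00362      3.243      9.818    0.05829
  solve Keq expr → x = 0.02941; check Q = 13.29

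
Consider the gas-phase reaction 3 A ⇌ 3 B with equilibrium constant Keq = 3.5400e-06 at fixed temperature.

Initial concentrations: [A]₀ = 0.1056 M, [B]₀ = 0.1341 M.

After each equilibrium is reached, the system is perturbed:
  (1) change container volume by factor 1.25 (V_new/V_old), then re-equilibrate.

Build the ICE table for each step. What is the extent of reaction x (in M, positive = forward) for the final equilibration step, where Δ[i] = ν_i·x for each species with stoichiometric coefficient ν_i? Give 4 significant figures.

x = 0 M

Q₀ = 2.048 vs Keq = 3.5400e-06 ⇒ Q>K, reverse
Step 1:
                  A         B
  Initial    0.1056    0.1341
  Change     0.1305   -0.1305
  Equil      0.2361  0.003598
  solve Keq expr → x = -0.0435; check Q = 3.5400e-06
Then change container volume by factor 1.25 (V_new/V_old).
Step 2:
                  A         B
  Initial    0.1889  0.002879
  Change          0         0
  Equil      0.1889  0.002879
  solve Keq expr → x = 0; check Q = 3.5400e-06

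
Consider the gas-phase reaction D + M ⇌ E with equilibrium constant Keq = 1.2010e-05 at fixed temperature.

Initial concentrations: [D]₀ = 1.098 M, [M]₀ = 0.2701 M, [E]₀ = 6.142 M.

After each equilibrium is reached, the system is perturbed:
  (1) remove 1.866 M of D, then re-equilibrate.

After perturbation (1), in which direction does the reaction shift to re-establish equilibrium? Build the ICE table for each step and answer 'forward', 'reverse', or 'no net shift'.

Q₀ = 20.71 vs Keq = 1.2010e-05 ⇒ Q>K, reverse
Step 1:
                   D          M          E
  Initial      1.098     0.2701      6.142
  Change       6.141      6.141     -6.141
  Equil        7.239      6.412 5.5746e-04
  solve Keq expr → x = -6.141; check Q = 1.2010e-05
Then remove 1.866 M of D.
Step 2:
                   D          M          E
  Initial      5.373      6.412 5.5746e-04
  Change  1.4367e-04 1.4367e-04 -1.4367e-04
  Equil        5.374      6.412 4.1379e-04
  solve Keq expr → x = -1.4367e-04; check Q = 1.2010e-05

Direction: reverse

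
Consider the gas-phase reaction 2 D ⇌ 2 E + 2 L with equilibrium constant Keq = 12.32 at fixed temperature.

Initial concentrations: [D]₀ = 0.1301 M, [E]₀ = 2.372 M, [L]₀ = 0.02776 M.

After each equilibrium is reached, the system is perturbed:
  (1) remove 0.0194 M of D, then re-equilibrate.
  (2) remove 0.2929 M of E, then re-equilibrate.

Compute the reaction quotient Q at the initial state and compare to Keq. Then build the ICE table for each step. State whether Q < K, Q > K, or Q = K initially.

Q₀ = 0.2562; Q < K (proceeds forward)

Q₀ = 0.2562 vs Keq = 12.32 ⇒ Q<K, forward
Step 1:
                   D          E          L
  init        0.1301      2.372    0.02776
  Δ          -0.0654     0.0654     0.0654
  eq          0.0647      2.437    0.09316
  solve Keq expr → x = 0.0327; check Q = 12.32
Then remove 0.0194 M of D.
Step 2:
                   D          E          L
  init        0.0453      2.437    0.09316
  Δ          0.01129   -0.01129   -0.01129
  eq         0.05659      2.426    0.08187
  solve Keq expr → x = -0.005647; check Q = 12.32
Then remove 0.2929 M of E.
Step 3:
                   D          E          L
  init       0.05659      2.133    0.08187
  Δ        -0.004186   0.004186   0.004186
  eq          0.0524      2.137    0.08606
  solve Keq expr → x = 0.002093; check Q = 12.32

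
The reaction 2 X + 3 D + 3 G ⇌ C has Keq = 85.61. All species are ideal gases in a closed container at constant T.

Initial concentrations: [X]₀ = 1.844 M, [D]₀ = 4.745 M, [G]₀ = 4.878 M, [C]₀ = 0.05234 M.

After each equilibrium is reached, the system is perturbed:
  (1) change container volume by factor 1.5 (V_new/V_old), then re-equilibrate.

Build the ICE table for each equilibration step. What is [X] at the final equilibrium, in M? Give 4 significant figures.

Q₀ = 1.2413e-06 vs Keq = 85.61 ⇒ Q<K, forward
Step 1:
                   X          D          G          C
  Initial      1.844      4.745      4.878    0.05234
  Change      -1.832     -2.748     -2.748     0.9159
  Equil      0.01212      1.997       2.13     0.9683
  solve Keq expr → x = 0.9159; check Q = 85.61
Then change container volume by factor 1.5 (V_new/V_old).
Step 2:
                   X          D          G          C
  Initial    0.00808      1.331       1.42     0.6455
  Change     0.02268    0.03402    0.03402   -0.01134
  Equil      0.03076      1.365      1.454     0.6342
  solve Keq expr → x = -0.01134; check Q = 85.61

[X]_eq = 0.03076 M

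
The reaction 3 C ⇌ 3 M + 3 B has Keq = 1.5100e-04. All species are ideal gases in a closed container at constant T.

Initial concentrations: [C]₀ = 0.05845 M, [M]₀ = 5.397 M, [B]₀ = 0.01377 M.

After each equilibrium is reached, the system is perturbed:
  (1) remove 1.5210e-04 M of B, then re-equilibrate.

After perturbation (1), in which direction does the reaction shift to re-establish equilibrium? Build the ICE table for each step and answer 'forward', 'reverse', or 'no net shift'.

Direction: forward

Q₀ = 2.055 vs Keq = 1.5100e-04 ⇒ Q>K, reverse
Step 1:
                    C           M           B
  I           0.05845       5.397     0.01377
  C           0.01306    -0.01306    -0.01306
  E           0.07151       5.384  7.0731e-04
  solve Keq expr → x = -0.004354; check Q = 1.5100e-04
Then remove 1.5210e-04 M of B.
Step 2:
                    C           M           B
  I           0.07151       5.384  5.5521e-04
  C       -1.5059e-04  1.5059e-04  1.5059e-04
  E           0.07136       5.384  7.0580e-04
  solve Keq expr → x = 5.0197e-05; check Q = 1.5100e-04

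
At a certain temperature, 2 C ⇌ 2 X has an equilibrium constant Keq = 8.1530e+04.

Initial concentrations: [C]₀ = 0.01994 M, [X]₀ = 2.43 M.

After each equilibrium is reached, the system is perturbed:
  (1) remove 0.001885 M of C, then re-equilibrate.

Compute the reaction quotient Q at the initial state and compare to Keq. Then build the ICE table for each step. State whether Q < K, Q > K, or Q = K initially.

Q₀ = 1.4851e+04; Q < K (proceeds forward)

Q₀ = 1.4851e+04 vs Keq = 8.1530e+04 ⇒ Q<K, forward
Step 1:
                   C          X
  init       0.01994       2.43
  Δ         -0.01139    0.01139
  eq         0.00855      2.441
  solve Keq expr → x = 0.005695; check Q = 8.1530e+04
Then remove 0.001885 M of C.
Step 2:
                   C          X
  init      0.006665      2.441
  Δ         0.001878  -0.001878
  eq        0.008544       2.44
  solve Keq expr → x = -9.3921e-04; check Q = 8.1530e+04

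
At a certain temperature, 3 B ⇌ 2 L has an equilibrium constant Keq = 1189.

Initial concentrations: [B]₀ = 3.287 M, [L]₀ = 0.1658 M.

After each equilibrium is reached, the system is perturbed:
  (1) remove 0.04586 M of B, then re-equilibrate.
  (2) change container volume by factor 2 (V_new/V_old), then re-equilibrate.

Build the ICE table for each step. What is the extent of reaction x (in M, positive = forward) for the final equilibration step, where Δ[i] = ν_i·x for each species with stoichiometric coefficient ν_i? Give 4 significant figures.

Q₀ = 7.7405e-04 vs Keq = 1189 ⇒ Q<K, forward
Step 1:
                  B         L
  I           3.287    0.1658
  C          -3.125     2.083
  E           0.162     2.249
  solve Keq expr → x = 1.042; check Q = 1189
Then remove 0.04586 M of B.
Step 2:
                  B         L
  I          0.1162     2.249
  C         0.04443  -0.02962
  E          0.1606     2.219
  solve Keq expr → x = -0.01481; check Q = 1189
Then change container volume by factor 2 (V_new/V_old).
Step 3:
                  B         L
  I         0.08031      1.11
  C         0.02006  -0.01337
  E          0.1004     1.096
  solve Keq expr → x = -0.006686; check Q = 1189

x = -0.006686 M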